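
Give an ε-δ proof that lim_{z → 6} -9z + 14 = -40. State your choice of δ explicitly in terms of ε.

δ = ε/9

Suppose ε > 0. We need δ > 0 so that 0 < |z − 6| < δ implies |(-9z + 14) + 40| < ε.
|(-9z + 14) + 40| = |-9z + 54| = 9|z − 6|.
Thus it suffices that |z − 6| < ε/9.
Choosing δ = ε/9 gives |(-9z + 14) + 40| = 9|z − 6| < ε whenever |z − 6| < δ.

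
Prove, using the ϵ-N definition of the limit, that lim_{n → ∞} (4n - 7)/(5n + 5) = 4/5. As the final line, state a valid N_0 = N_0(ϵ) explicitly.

N_0 = (11/5)/ϵ

Let ϵ > 0 be given. For n ≥ 1, |(4n - 7)/(5n + 5) − (4/5)| = |-55|/(5(5n + 5)) = 55/(5(5n + 5)).
Since 5n + 5 ≥ 5n for n ≥ 1, this is ≤ 55/(5·5n) = (11/5)/n.
So |(4n - 7)/(5n + 5) − (4/5)| < ϵ whenever n > (11/5)/ϵ.
Take N_0 = (11/5)/ϵ. If n > N_0 then |(4n - 7)/(5n + 5) − (4/5)| ≤ (11/5)/n < ϵ.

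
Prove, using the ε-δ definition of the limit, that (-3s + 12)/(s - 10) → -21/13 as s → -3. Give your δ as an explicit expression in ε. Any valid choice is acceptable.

Suppose ε > 0. We want δ > 0 with 0 < |s + 3| < δ ⇒ |(-3s + 12)/(s - 10) + 21/13| < ε.
Combining over a common denominator, (-3s + 12)/(s - 10) + 21/13 = [(-3s + 12)·(-13) − 21·(s - 10)] / [(-13)·(s - 10)] = 18(s + 3) / ((-13)(s - 10)).
So |(-3s + 12)/(s - 10) + 21/13| = 18|s + 3| / (13·|s − 10|).
Restrict δ ≤ 13/2. Then |s + 3| < 13/2 gives |s − 10| = |(s + 3) + (-13)| ≥ 13 − 13/2 = 13/2.
Hence |(-3s + 12)/(s - 10) + 21/13| < 18|s + 3|/(13·(13/2)) = (36/169)|s + 3|, which is < ε once |s + 3| < (169/36)ε.
Take δ = min(13/2, (169/36)ε). Then 0 < |s + 3| < δ forces both bounds, so |(-3s + 12)/(s - 10) + 21/13| < ε.

δ = min(13/2, (169/36)ε)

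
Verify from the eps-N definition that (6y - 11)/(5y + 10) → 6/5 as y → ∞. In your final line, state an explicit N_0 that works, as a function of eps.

N_0 = (23/5)/eps

Fix eps > 0. We seek N_0 > 0 such that y > N_0 implies |(6y - 11)/(5y + 10) − (6/5)| < eps.
(6y - 11)/(5y + 10) − (6/5) = (5(6y - 11) − 6(5y + 10)) / (5(5y + 10)) = -115/(5(5y + 10)).
For y > 0 we have 5y + 10 > 5y, so |(6y - 11)/(5y + 10) − (6/5)| = 115/(5(5y + 10)) < 115/(5·5y) = (23/5)/y.
Thus |(6y - 11)/(5y + 10) − (6/5)| < eps whenever y > (23/5)/eps.
Take N_0 = (23/5)/eps. If y > N_0 then |(6y - 11)/(5y + 10) − (6/5)| < (23/5)/y < eps.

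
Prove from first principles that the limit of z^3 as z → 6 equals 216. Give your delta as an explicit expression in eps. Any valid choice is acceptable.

Fix eps > 0. We seek delta > 0 with 0 < |z − 6| < delta ⇒ |z^3 − 216| < eps.
Factor: z^3 − 216 = (z − 6)(z^2 + 6z + 36), so |z^3 − 216| = |z − 6|·|z^2 + 6z + 36|.
Restrict delta ≤ 1. Then |z − 6| < 1 gives |z| < 7, so by the triangle inequality |z^2 + 6z + 36| ≤ 7^2 + 6·7 + 36 = 127.
Hence |z^3 − 216| ≤ 127|z − 6|, which is < eps once |z − 6| < eps/127.
Take delta = min(1, eps/127). If 0 < |z − 6| < delta then both bounds hold and |z^3 − 216| ≤ 127|z − 6| < 127·(eps/127) = eps.

delta = min(1, eps/127)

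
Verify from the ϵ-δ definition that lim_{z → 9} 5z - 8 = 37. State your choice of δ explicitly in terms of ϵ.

Let ϵ > 0 be given. We need δ > 0 so that 0 < |z − 9| < δ implies |(5z - 8) − 37| < ϵ.
Since (5z - 8) − 37 = 5(z − 9), we have |(5z - 8) − 37| = 5|z − 9|.
Thus it suffices that |z − 9| < ϵ/5.
Take δ = ϵ/5. If 0 < |z − 9| < δ then |(5z - 8) − 37| = 5|z − 9| < 5·(ϵ/5) = ϵ.

δ = ϵ/5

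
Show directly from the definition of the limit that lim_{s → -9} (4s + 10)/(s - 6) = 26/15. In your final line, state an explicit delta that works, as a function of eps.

delta = min(15/2, (225/68)eps)

Let eps > 0. We want delta > 0 with 0 < |s + 9| < delta ⇒ |(4s + 10)/(s - 6) − (26/15)| < eps.
Combining over a common denominator, (4s + 10)/(s - 6) − (26/15) = [(4s + 10)·(-15) − (-26)·(s - 6)] / [(-15)·(s - 6)] = -34(s + 9) / ((-15)(s - 6)).
So |(4s + 10)/(s - 6) − (26/15)| = 34|s + 9| / (15·|s − 6|).
Require delta ≤ 15/2, so |s − 6| ≥ |-15| − |s + 9| > 15 − 15/2 = 15/2.
Hence |(4s + 10)/(s - 6) − (26/15)| < 34|s + 9|/(15·(15/2)) = (68/225)|s + 9|, which is < eps once |s + 9| < (225/68)eps.
Take delta = min(15/2, (225/68)eps). Then 0 < |s + 9| < delta forces both bounds, so |(4s + 10)/(s - 6) − (26/15)| < eps.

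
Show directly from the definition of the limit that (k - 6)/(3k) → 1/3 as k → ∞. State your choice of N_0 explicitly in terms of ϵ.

Let ϵ > 0. For k ≥ 1, |(k - 6)/(3k) − (1/3)| = |-18|/(3(3k)) = 18/(3(3k)).
Since 3k ≥ 3k for k ≥ 1, this is ≤ 18/(3·3k) = 2/k.
So |(k - 6)/(3k) − (1/3)| < ϵ whenever k > 2/ϵ.
Take N_0 = 2/ϵ. If k > N_0 then |(k - 6)/(3k) − (1/3)| ≤ 2/k < ϵ.

N_0 = 2/ϵ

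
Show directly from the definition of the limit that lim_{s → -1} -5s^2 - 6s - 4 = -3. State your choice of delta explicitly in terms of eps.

delta = min(2, eps/16)

Fix eps > 0. We want delta > 0 such that 0 < |s + 1| < delta implies |(-5s^2 - 6s - 4) + 3| < eps.
(-5s^2 - 6s - 4) + 3 = -5s^2 - 6s - 1 = (s + 1)(-5s - 1).
So |(-5s^2 - 6s - 4) + 3| = |s + 1|·|-5s - 1|.
Require delta ≤ 2. Then |s + 1| < 2 gives |s| < 3, and by the triangle inequality |-5s - 1| ≤ 5·3 + 1 = 16.
Hence |(-5s^2 - 6s - 4) + 3| ≤ 16|s + 1| < eps provided |s + 1| < eps/16.
Choosing delta = min(2, eps/16) ensures both conditions, hence |(-5s^2 - 6s - 4) + 3| < eps.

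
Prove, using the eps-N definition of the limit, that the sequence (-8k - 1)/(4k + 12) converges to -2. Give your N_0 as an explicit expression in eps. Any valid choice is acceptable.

N_0 = (23/4)/eps

Let eps > 0 be given. For k ≥ 1, |(-8k - 1)/(4k + 12) + 2| = |92|/(4(4k + 12)) = 92/(4(4k + 12)).
Since 4k + 12 ≥ 4k for k ≥ 1, this is ≤ 92/(4·4k) = (23/4)/k.
So |(-8k - 1)/(4k + 12) + 2| < eps whenever k > (23/4)/eps.
Take N_0 = (23/4)/eps. If k > N_0 then |(-8k - 1)/(4k + 12) + 2| ≤ (23/4)/k < eps.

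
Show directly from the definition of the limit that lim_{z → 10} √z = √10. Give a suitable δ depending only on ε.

Let ε > 0 be given. We want δ > 0 such that 0 < |z − 10| < δ implies |√z − √10| < ε.
Rationalise: √z − √10 = (z − 10)/(√z + √10), so |√z − √10| = |z − 10|/(√z + √10).
Restrict δ ≤ 10 so that |z − 10| < 10 forces z > 0, and then √z + √10 > √10.
Hence |√z − √10| < |z − 10|/√10, which is < ε once |z − 10| < √10·ε.
Take δ = min(10, √10·ε). If 0 < |z − 10| < δ then z > 0 and |√z − √10| < |z − 10|/√10 < ε.

δ = min(10, √10·ε)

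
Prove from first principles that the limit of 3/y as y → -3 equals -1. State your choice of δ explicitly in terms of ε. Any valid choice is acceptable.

Fix ε > 0. We seek δ > 0 such that 0 < |y + 3| < δ implies |3/y + 1| < ε.
|3/y + 1| = 3·|-3 − y|/(3·|y|) = 3|y + 3|/(3|y|).
Require δ ≤ 3/2 so that |y| > 3 − 3/2 = 3/2, hence 3|y| > 9/2.
Then |3/y + 1| < 3|y + 3|/(9/2), which is < ε when |y + 3| < (3/2)ε.
Take δ = min(3/2, (3/2)ε). Then 0 < |y + 3| < δ gives both |y + 3| < 3/2 and |y + 3| < (3/2)ε, so |3/y + 1| < ε.

δ = min(3/2, (3/2)ε)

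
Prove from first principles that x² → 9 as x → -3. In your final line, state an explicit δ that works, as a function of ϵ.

Let ϵ > 0. We seek δ > 0 with 0 < |x + 3| < δ ⇒ |x² − 9| < ϵ.
Factor: x² − 9 = (x + 3)(x - 3), so |x² − 9| = |x + 3|·|x - 3|.
Impose δ ≤ 1 so that |x| < 4; then |x - 3| ≤ 7.
Hence |x² − 9| ≤ 7|x + 3|, which is < ϵ once |x + 3| < ϵ/7.
Take δ = min(1, ϵ/7). If 0 < |x + 3| < δ then both bounds hold and |x² − 9| ≤ 7|x + 3| < 7·(ϵ/7) = ϵ.

δ = min(1, ϵ/7)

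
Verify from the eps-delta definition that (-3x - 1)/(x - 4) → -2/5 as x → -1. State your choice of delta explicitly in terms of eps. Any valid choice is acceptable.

Let eps > 0 be given. We want delta > 0 with 0 < |x + 1| < delta ⇒ |(-3x - 1)/(x - 4) + 2/5| < eps.
Combining over a common denominator, (-3x - 1)/(x - 4) + 2/5 = [(-3x - 1)·(-5) − 2·(x - 4)] / [(-5)·(x - 4)] = 13(x + 1) / ((-5)(x - 4)).
So |(-3x - 1)/(x - 4) + 2/5| = 13|x + 1| / (5·|x − 4|).
Restrict delta ≤ 5/2. Then |x + 1| < 5/2 gives |x − 4| = |(x + 1) + (-5)| ≥ 5 − 5/2 = 5/2.
Hence |(-3x - 1)/(x - 4) + 2/5| < 13|x + 1|/(5·(5/2)) = (26/25)|x + 1|, which is < eps once |x + 1| < (25/26)eps.
Take delta = min(5/2, (25/26)eps). Then 0 < |x + 1| < delta forces both bounds, so |(-3x - 1)/(x - 4) + 2/5| < eps.

delta = min(5/2, (25/26)eps)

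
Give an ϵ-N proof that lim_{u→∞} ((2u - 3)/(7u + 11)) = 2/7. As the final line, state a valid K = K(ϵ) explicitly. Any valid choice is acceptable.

K = (43/49)/ϵ

Let ϵ > 0 be given. We seek K > 0 such that u > K implies |(2u - 3)/(7u + 11) − (2/7)| < ϵ.
(2u - 3)/(7u + 11) − (2/7) = (7(2u - 3) − 2(7u + 11)) / (7(7u + 11)) = -43/(7(7u + 11)).
For u > 0 we have 7u + 11 > 7u, so |(2u - 3)/(7u + 11) − (2/7)| = 43/(7(7u + 11)) < 43/(7·7u) = (43/49)/u.
Thus |(2u - 3)/(7u + 11) − (2/7)| < ϵ whenever u > (43/49)/ϵ.
Take K = (43/49)/ϵ. If u > K then |(2u - 3)/(7u + 11) − (2/7)| < (43/49)/u < ϵ.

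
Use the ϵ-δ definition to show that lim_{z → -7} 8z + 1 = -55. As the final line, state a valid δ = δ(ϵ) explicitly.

Let ϵ > 0 be given. We need δ > 0 so that 0 < |z + 7| < δ implies |(8z + 1) + 55| < ϵ.
|(8z + 1) + 55| = |8z + 56| = 8|z + 7|.
Thus it suffices that |z + 7| < ϵ/8.
Choosing δ = ϵ/8 gives |(8z + 1) + 55| = 8|z + 7| < ϵ whenever |z + 7| < δ.

δ = ϵ/8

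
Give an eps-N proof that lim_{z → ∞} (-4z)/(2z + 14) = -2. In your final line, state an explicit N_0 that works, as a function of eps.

Fix eps > 0. We seek N_0 > 0 such that z > N_0 implies |(-4z)/(2z + 14) + 2| < eps.
(-4z)/(2z + 14) + 2 = (2(-4z) − (-4)(2z + 14)) / (2(2z + 14)) = 56/(2(2z + 14)).
For z > 0 we have 2z + 14 > 2z, so |(-4z)/(2z + 14) + 2| = 56/(2(2z + 14)) < 56/(2·2z) = 14/z.
Thus |(-4z)/(2z + 14) + 2| < eps whenever z > 14/eps.
Take N_0 = 14/eps. If z > N_0 then |(-4z)/(2z + 14) + 2| < 14/z < eps.

N_0 = 14/eps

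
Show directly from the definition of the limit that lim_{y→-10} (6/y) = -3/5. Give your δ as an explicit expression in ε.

Let ε > 0 be given. We seek δ > 0 such that 0 < |y + 10| < δ implies |6/y + 3/5| < ε.
|6/y + 3/5| = 6·|-10 − y|/(10·|y|) = 6|y + 10|/(10|y|).
Require δ ≤ 5 so that |y| > 10 − 5 = 5, hence 10|y| > 50.
Then |6/y + 3/5| < 6|y + 10|/50, which is < ε when |y + 10| < (25/3)ε.
Take δ = min(5, (25/3)ε). Then 0 < |y + 10| < δ gives both |y + 10| < 5 and |y + 10| < (25/3)ε, so |6/y + 3/5| < ε.

δ = min(5, (25/3)ε)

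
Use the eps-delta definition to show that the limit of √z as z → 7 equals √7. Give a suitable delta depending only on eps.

Let eps > 0. We want delta > 0 such that 0 < |z − 7| < delta implies |√z − √7| < eps.
Multiplying by the conjugate, |√z − √7| = |z − 7|/(√z + √7).
Restrict delta ≤ 7 so that |z − 7| < 7 forces z > 0, and then √z + √7 > √7.
Hence |√z − √7| < |z − 7|/√7, which is < eps once |z − 7| < √7·eps.
Take delta = min(7, √7·eps). If 0 < |z − 7| < delta then z > 0 and |√z − √7| < |z − 7|/√7 < eps.

delta = min(7, √7·eps)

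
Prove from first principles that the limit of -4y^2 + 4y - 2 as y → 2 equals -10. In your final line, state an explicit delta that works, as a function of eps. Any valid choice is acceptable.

delta = min(1, eps/16)

Let eps > 0. We want delta > 0 such that 0 < |y − 2| < delta implies |(-4y^2 + 4y - 2) + 10| < eps.
(-4y^2 + 4y - 2) + 10 = -4y^2 + 4y + 8 = (y − 2)(-4y - 4).
So |(-4y^2 + 4y - 2) + 10| = |y − 2|·|-4y - 4|.
Require delta ≤ 1. Then |y − 2| < 1 gives |y| < 3, and by the triangle inequality |-4y - 4| ≤ 4·3 + 4 = 16.
Hence |(-4y^2 + 4y - 2) + 10| ≤ 16|y − 2| < eps provided |y − 2| < eps/16.
Choosing delta = min(1, eps/16) ensures both conditions, hence |(-4y^2 + 4y - 2) + 10| < eps.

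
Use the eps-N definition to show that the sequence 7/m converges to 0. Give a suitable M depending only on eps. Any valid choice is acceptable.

Let eps > 0. For m ≥ 1, |7/m − 0| = 7/(m) ≤ 7/m.
We need 7/m < eps, i.e. m > 7/eps.
Take M = 7/eps. If m > M then |7/m| ≤ 7/m < eps.

M = 7/eps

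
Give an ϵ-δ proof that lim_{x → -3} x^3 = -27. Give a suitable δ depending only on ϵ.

Fix ϵ > 0. We seek δ > 0 with 0 < |x + 3| < δ ⇒ |x^3 + 27| < ϵ.
Factor: x^3 + 27 = (x + 3)(x^2 - 3x + 9), so |x^3 + 27| = |x + 3|·|x^2 - 3x + 9|.
Impose δ ≤ 1 so that |x| < 4; then |x^2 - 3x + 9| ≤ 37.
Hence |x^3 + 27| ≤ 37|x + 3|, which is < ϵ once |x + 3| < ϵ/37.
Take δ = min(1, ϵ/37). If 0 < |x + 3| < δ then both bounds hold and |x^3 + 27| ≤ 37|x + 3| < 37·(ϵ/37) = ϵ.

δ = min(1, ϵ/37)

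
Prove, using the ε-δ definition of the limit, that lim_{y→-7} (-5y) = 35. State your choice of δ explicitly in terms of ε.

δ = ε/5

Fix ε > 0. We need δ > 0 so that 0 < |y + 7| < δ implies |(-5y) − 35| < ε.
|(-5y) − 35| = |-5y - 35| = 5|y + 7|.
Thus it suffices that |y + 7| < ε/5.
Take δ = ε/5. If 0 < |y + 7| < δ then |(-5y) − 35| = 5|y + 7| < 5·(ε/5) = ε.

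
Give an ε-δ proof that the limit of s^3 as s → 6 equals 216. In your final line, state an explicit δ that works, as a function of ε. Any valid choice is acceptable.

Suppose ε > 0. We seek δ > 0 with 0 < |s − 6| < δ ⇒ |s^3 − 216| < ε.
Factor: s^3 − 216 = (s − 6)(s^2 + 6s + 36), so |s^3 − 216| = |s − 6|·|s^2 + 6s + 36|.
Impose δ ≤ 1 so that |s| < 7; then |s^2 + 6s + 36| ≤ 127.
Hence |s^3 − 216| ≤ 127|s − 6|, which is < ε once |s − 6| < ε/127.
Take δ = min(1, ε/127). If 0 < |s − 6| < δ then both bounds hold and |s^3 − 216| ≤ 127|s − 6| < 127·(ε/127) = ε.

δ = min(1, ε/127)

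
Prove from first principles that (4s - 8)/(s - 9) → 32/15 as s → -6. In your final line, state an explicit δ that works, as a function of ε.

Fix ε > 0. We want δ > 0 with 0 < |s + 6| < δ ⇒ |(4s - 8)/(s - 9) − (32/15)| < ε.
Combining over a common denominator, (4s - 8)/(s - 9) − (32/15) = [(4s - 8)·(-15) − (-32)·(s - 9)] / [(-15)·(s - 9)] = -28(s + 6) / ((-15)(s - 9)).
So |(4s - 8)/(s - 9) − (32/15)| = 28|s + 6| / (15·|s − 9|).
Require δ ≤ 15/2, so |s − 9| ≥ |-15| − |s + 6| > 15 − 15/2 = 15/2.
Hence |(4s - 8)/(s - 9) − (32/15)| < 28|s + 6|/(15·(15/2)) = (56/225)|s + 6|, which is < ε once |s + 6| < (225/56)ε.
Take δ = min(15/2, (225/56)ε). Then 0 < |s + 6| < δ forces both bounds, so |(4s - 8)/(s - 9) − (32/15)| < ε.

δ = min(15/2, (225/56)ε)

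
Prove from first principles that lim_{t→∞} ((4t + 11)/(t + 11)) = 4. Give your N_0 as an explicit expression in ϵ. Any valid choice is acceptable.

Fix ϵ > 0. We seek N_0 > 0 such that t > N_0 implies |(4t + 11)/(t + 11) − 4| < ϵ.
(4t + 11)/(t + 11) − 4 = ((4t + 11) − 4(t + 11)) / ((t + 11)) = -33/((t + 11)).
For t > 0 we have t + 11 > t, so |(4t + 11)/(t + 11) − 4| = 33/((t + 11)) < 33/(t) = 33/t.
Thus |(4t + 11)/(t + 11) − 4| < ϵ whenever t > 33/ϵ.
Take N_0 = 33/ϵ. If t > N_0 then |(4t + 11)/(t + 11) − 4| < 33/t < ϵ.

N_0 = 33/ϵ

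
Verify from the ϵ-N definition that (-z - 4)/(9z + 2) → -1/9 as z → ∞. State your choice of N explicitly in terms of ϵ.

N = (34/81)/ϵ

Let ϵ > 0. We seek N > 0 such that z > N implies |(-z - 4)/(9z + 2) + 1/9| < ϵ.
(-z - 4)/(9z + 2) + 1/9 = (9(-z - 4) − (-1)(9z + 2)) / (9(9z + 2)) = -34/(9(9z + 2)).
For z > 0 we have 9z + 2 > 9z, so |(-z - 4)/(9z + 2) + 1/9| = 34/(9(9z + 2)) < 34/(9·9z) = (34/81)/z.
Thus |(-z - 4)/(9z + 2) + 1/9| < ϵ whenever z > (34/81)/ϵ.
Take N = (34/81)/ϵ. If z > N then |(-z - 4)/(9z + 2) + 1/9| < (34/81)/z < ϵ.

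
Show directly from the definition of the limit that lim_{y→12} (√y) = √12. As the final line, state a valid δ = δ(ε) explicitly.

δ = min(12, √12·ε)

Let ε > 0 be given. We want δ > 0 such that 0 < |y − 12| < δ implies |√y − √12| < ε.
Multiplying by the conjugate, |√y − √12| = |y − 12|/(√y + √12).
Restrict δ ≤ 12 so that |y − 12| < 12 forces y > 0, and then √y + √12 > √12.
Hence |√y − √12| < |y − 12|/√12, which is < ε once |y − 12| < √12·ε.
Take δ = min(12, √12·ε). If 0 < |y − 12| < δ then y > 0 and |√y − √12| < |y − 12|/√12 < ε.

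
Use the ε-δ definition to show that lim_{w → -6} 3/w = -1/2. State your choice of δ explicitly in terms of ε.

Let ε > 0 be given. We seek δ > 0 such that 0 < |w + 6| < δ implies |3/w + 1/2| < ε.
|3/w + 1/2| = 3·|-6 − w|/(6·|w|) = 3|w + 6|/(6|w|).
Restrict δ ≤ 3. Then |w + 6| < 3 gives |w| > 3, so 6|w| > 18.
Then |3/w + 1/2| < 3|w + 6|/18, which is < ε when |w + 6| < 6ε.
Take δ = min(3, 6ε). Then 0 < |w + 6| < δ gives both |w + 6| < 3 and |w + 6| < 6ε, so |3/w + 1/2| < ε.

δ = min(3, 6ε)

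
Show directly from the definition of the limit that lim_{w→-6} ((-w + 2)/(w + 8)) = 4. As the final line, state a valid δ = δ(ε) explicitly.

Let ε > 0. We want δ > 0 with 0 < |w + 6| < δ ⇒ |(-w + 2)/(w + 8) − 4| < ε.
Combining over a common denominator, (-w + 2)/(w + 8) − 4 = [(-w + 2)·2 − 8·(w + 8)] / [2·(w + 8)] = -10(w + 6) / (2(w + 8)).
So |(-w + 2)/(w + 8) − 4| = 10|w + 6| / (2·|w + 8|).
Require δ ≤ 1, so |w + 8| ≥ |2| − |w + 6| > 2 − 1 = 1.
Hence |(-w + 2)/(w + 8) − 4| < 10|w + 6|/(2·1) = 5|w + 6|, which is < ε once |w + 6| < (1/5)ε.
Take δ = min(1, (1/5)ε). Then 0 < |w + 6| < δ forces both bounds, so |(-w + 2)/(w + 8) − 4| < ε.

δ = min(1, (1/5)ε)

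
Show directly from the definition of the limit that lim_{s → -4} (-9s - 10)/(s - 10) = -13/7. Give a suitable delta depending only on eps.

Let eps > 0. We want delta > 0 with 0 < |s + 4| < delta ⇒ |(-9s - 10)/(s - 10) + 13/7| < eps.
Combining over a common denominator, (-9s - 10)/(s - 10) + 13/7 = [(-9s - 10)·(-14) − 26·(s - 10)] / [(-14)·(s - 10)] = 100(s + 4) / ((-14)(s - 10)).
So |(-9s - 10)/(s - 10) + 13/7| = 100|s + 4| / (14·|s − 10|).
Restrict delta ≤ 7. Then |s + 4| < 7 gives |s − 10| = |(s + 4) + (-14)| ≥ 14 − 7 = 7.
Hence |(-9s - 10)/(s - 10) + 13/7| < 100|s + 4|/(14·7) = (50/49)|s + 4|, which is < eps once |s + 4| < (49/50)eps.
Take delta = min(7, (49/50)eps). Then 0 < |s + 4| < delta forces both bounds, so |(-9s - 10)/(s - 10) + 13/7| < eps.

delta = min(7, (49/50)eps)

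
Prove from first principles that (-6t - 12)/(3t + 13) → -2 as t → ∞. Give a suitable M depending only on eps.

Let eps > 0 be given. We seek M > 0 such that t > M implies |(-6t - 12)/(3t + 13) + 2| < eps.
(-6t - 12)/(3t + 13) + 2 = (3(-6t - 12) − (-6)(3t + 13)) / (3(3t + 13)) = 42/(3(3t + 13)).
For t > 0 we have 3t + 13 > 3t, so |(-6t - 12)/(3t + 13) + 2| = 42/(3(3t + 13)) < 42/(3·3t) = (14/3)/t.
Thus |(-6t - 12)/(3t + 13) + 2| < eps whenever t > (14/3)/eps.
Take M = (14/3)/eps. If t > M then |(-6t - 12)/(3t + 13) + 2| < (14/3)/t < eps.

M = (14/3)/eps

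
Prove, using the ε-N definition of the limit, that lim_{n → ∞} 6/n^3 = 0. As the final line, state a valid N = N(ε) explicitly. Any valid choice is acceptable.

Let ε > 0. For n ≥ 1, |6/n^3 − 0| = 6/n^3.
6/n^3 < ε ⇔ n^3 > 6/ε ⇔ n > (6/ε)^{1/3}.
Take N = (6/ε)^{1/3}. Then n > N implies 6/n^3 < ε.

N = (6/ε)^{1/3}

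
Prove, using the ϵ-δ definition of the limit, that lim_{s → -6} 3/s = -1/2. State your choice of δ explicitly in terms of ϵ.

Suppose ϵ > 0. We seek δ > 0 such that 0 < |s + 6| < δ implies |3/s + 1/2| < ϵ.
|3/s + 1/2| = 3·|-6 − s|/(6·|s|) = 3|s + 6|/(6|s|).
Restrict δ ≤ 3. Then |s + 6| < 3 gives |s| > 3, so 6|s| > 18.
Then |3/s + 1/2| < 3|s + 6|/18, which is < ϵ when |s + 6| < 6ϵ.
Take δ = min(3, 6ϵ). Then 0 < |s + 6| < δ gives both |s + 6| < 3 and |s + 6| < 6ϵ, so |3/s + 1/2| < ϵ.

δ = min(3, 6ϵ)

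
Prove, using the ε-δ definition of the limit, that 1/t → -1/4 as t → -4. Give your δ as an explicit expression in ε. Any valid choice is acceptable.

δ = min(2, 8ε)

Suppose ε > 0. We seek δ > 0 such that 0 < |t + 4| < δ implies |1/t + 1/4| < ε.
|1/t + 1/4| = |-4 − t|/(4·|t|) = |t + 4|/(4|t|).
Restrict δ ≤ 2. Then |t + 4| < 2 gives |t| > 2, so 4|t| > 8.
Then |1/t + 1/4| < |t + 4|/8, which is < ε when |t + 4| < 8ε.
Take δ = min(2, 8ε). Then 0 < |t + 4| < δ gives both |t + 4| < 2 and |t + 4| < 8ε, so |1/t + 1/4| < ε.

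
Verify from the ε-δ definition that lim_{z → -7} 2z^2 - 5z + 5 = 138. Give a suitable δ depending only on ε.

δ = min(1, ε/35)

Let ε > 0 be given. We want δ > 0 such that 0 < |z + 7| < δ implies |(2z^2 - 5z + 5) − 138| < ε.
(2z^2 - 5z + 5) − 138 = 2z^2 - 5z - 133 = (z + 7)(2z - 19).
So |(2z^2 - 5z + 5) − 138| = |z + 7|·|2z - 19|.
Require δ ≤ 1. Then |z + 7| < 1 gives |z| < 8, and by the triangle inequality |2z - 19| ≤ 2·8 + 19 = 35.
Hence |(2z^2 - 5z + 5) − 138| ≤ 35|z + 7| < ε provided |z + 7| < ε/35.
Choosing δ = min(1, ε/35) ensures both conditions, hence |(2z^2 - 5z + 5) − 138| < ε.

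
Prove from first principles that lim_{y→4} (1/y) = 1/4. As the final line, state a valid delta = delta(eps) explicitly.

delta = min(2, 8eps)

Suppose eps > 0. We seek delta > 0 such that 0 < |y − 4| < delta implies |1/y − (1/4)| < eps.
|1/y − (1/4)| = |4 − y|/(4·|y|) = |y − 4|/(4|y|).
Restrict delta ≤ 2. Then |y − 4| < 2 gives |y| > 2, so 4|y| > 8.
Then |1/y − (1/4)| < |y − 4|/8, which is < eps when |y − 4| < 8eps.
Take delta = min(2, 8eps). Then 0 < |y − 4| < delta gives both |y − 4| < 2 and |y − 4| < 8eps, so |1/y − (1/4)| < eps.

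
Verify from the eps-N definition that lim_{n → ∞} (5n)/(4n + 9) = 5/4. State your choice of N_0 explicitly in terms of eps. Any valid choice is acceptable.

Let eps > 0 be given. For n ≥ 1, |(5n)/(4n + 9) − (5/4)| = |-45|/(4(4n + 9)) = 45/(4(4n + 9)).
Since 4n + 9 ≥ 4n for n ≥ 1, this is ≤ 45/(4·4n) = (45/16)/n.
So |(5n)/(4n + 9) − (5/4)| < eps whenever n > (45/16)/eps.
Take N_0 = (45/16)/eps. If n > N_0 then |(5n)/(4n + 9) − (5/4)| ≤ (45/16)/n < eps.

N_0 = (45/16)/eps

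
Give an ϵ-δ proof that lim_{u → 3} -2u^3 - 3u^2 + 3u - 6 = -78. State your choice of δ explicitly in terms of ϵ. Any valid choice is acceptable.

Let ϵ > 0. We want δ > 0 such that 0 < |u − 3| < δ implies |(-2u^3 - 3u^2 + 3u - 6) + 78| < ϵ.
(-2u^3 - 3u^2 + 3u - 6) + 78 = -2u^3 - 3u^2 + 3u + 72 = (u − 3)(-2u^2 - 9u - 24).
So |(-2u^3 - 3u^2 + 3u - 6) + 78| = |u − 3|·|-2u^2 - 9u - 24|.
Assume first that |u − 3| < 1, so |u| < 4. Then |-2u^2 - 9u - 24| ≤ 2·4^2 + 9·4 + 24 = 92.
Hence |(-2u^3 - 3u^2 + 3u - 6) + 78| ≤ 92|u − 3| < ϵ provided |u − 3| < ϵ/92.
Choosing δ = min(1, ϵ/92) ensures both conditions, hence |(-2u^3 - 3u^2 + 3u - 6) + 78| < ϵ.

δ = min(1, ϵ/92)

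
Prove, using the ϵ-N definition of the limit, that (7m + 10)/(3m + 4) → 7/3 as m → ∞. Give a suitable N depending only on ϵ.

N = (2/9)/ϵ

Fix ϵ > 0. For m ≥ 1, |(7m + 10)/(3m + 4) − (7/3)| = |2|/(3(3m + 4)) = 2/(3(3m + 4)).
Since 3m + 4 ≥ 3m for m ≥ 1, this is ≤ 2/(3·3m) = (2/9)/m.
So |(7m + 10)/(3m + 4) − (7/3)| < ϵ whenever m > (2/9)/ϵ.
Take N = (2/9)/ϵ. If m > N then |(7m + 10)/(3m + 4) − (7/3)| ≤ (2/9)/m < ϵ.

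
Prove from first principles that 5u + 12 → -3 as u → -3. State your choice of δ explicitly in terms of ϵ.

δ = ϵ/5

Let ϵ > 0. We need δ > 0 so that 0 < |u + 3| < δ implies |(5u + 12) + 3| < ϵ.
|(5u + 12) + 3| = |5u + 15| = 5|u + 3|.
Thus it suffices that |u + 3| < ϵ/5.
Take δ = ϵ/5. If 0 < |u + 3| < δ then |(5u + 12) + 3| = 5|u + 3| < 5·(ϵ/5) = ϵ.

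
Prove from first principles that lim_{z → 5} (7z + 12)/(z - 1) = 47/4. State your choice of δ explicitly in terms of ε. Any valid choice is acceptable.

Let ε > 0 be given. We want δ > 0 with 0 < |z − 5| < δ ⇒ |(7z + 12)/(z - 1) − (47/4)| < ε.
Combining over a common denominator, (7z + 12)/(z - 1) − (47/4) = [(7z + 12)·4 − 47·(z - 1)] / [4·(z - 1)] = -19(z − 5) / (4(z - 1)).
So |(7z + 12)/(z - 1) − (47/4)| = 19|z − 5| / (4·|z − 1|).
Restrict δ ≤ 2. Then |z − 5| < 2 gives |z − 1| = |(z − 5) + 4| ≥ 4 − 2 = 2.
Hence |(7z + 12)/(z - 1) − (47/4)| < 19|z − 5|/(4·2) = (19/8)|z − 5|, which is < ε once |z − 5| < (8/19)ε.
Take δ = min(2, (8/19)ε). Then 0 < |z − 5| < δ forces both bounds, so |(7z + 12)/(z - 1) − (47/4)| < ε.

δ = min(2, (8/19)ε)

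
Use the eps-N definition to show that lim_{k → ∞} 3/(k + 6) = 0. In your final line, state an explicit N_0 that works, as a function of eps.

Fix eps > 0. For k ≥ 1, |3/(k + 6) − 0| = 3/(k + 6) ≤ 3/k.
We need 3/k < eps, i.e. k > 3/eps.
Take N_0 = 3/eps. If k > N_0 then |3/(k + 6)| ≤ 3/k < eps.

N_0 = 3/eps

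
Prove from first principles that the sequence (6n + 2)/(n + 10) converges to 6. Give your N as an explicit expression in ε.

N = 58/ε

Suppose ε > 0. For n ≥ 1, |(6n + 2)/(n + 10) − 6| = |-58|/((n + 10)) = 58/((n + 10)).
Since n + 10 ≥ n for n ≥ 1, this is ≤ 58/(n) = 58/n.
So |(6n + 2)/(n + 10) − 6| < ε whenever n > 58/ε.
Take N = 58/ε. If n > N then |(6n + 2)/(n + 10) − 6| ≤ 58/n < ε.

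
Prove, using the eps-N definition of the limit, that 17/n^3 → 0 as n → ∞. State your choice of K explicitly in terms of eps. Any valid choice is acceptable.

Fix eps > 0. For n ≥ 1, |17/n^3 − 0| = 17/n^3.
17/n^3 < eps ⇔ n^3 > 17/eps ⇔ n > (17/eps)^{1/3}.
Take K = (17/eps)^{1/3}. Then n > K implies 17/n^3 < eps.

K = (17/eps)^{1/3}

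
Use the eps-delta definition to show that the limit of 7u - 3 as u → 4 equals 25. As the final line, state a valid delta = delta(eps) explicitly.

delta = eps/7

Let eps > 0 be given. We need delta > 0 so that 0 < |u − 4| < delta implies |(7u - 3) − 25| < eps.
Since (7u - 3) − 25 = 7(u − 4), we have |(7u - 3) − 25| = 7|u − 4|.
So 7|u − 4| < eps exactly when |u − 4| < eps/7.
Choosing delta = eps/7 gives |(7u - 3) − 25| = 7|u − 4| < eps whenever |u − 4| < delta.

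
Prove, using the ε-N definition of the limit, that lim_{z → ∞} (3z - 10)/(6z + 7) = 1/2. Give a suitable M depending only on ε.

M = (9/4)/ε

Suppose ε > 0. We seek M > 0 such that z > M implies |(3z - 10)/(6z + 7) − (1/2)| < ε.
(3z - 10)/(6z + 7) − (1/2) = (6(3z - 10) − 3(6z + 7)) / (6(6z + 7)) = -81/(6(6z + 7)).
For z > 0 we have 6z + 7 > 6z, so |(3z - 10)/(6z + 7) − (1/2)| = 81/(6(6z + 7)) < 81/(6·6z) = (9/4)/z.
Thus |(3z - 10)/(6z + 7) − (1/2)| < ε whenever z > (9/4)/ε.
Take M = (9/4)/ε. If z > M then |(3z - 10)/(6z + 7) − (1/2)| < (9/4)/z < ε.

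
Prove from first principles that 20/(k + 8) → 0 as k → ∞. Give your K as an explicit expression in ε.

K = 20/ε

Let ε > 0 be given. For k ≥ 1, |20/(k + 8) − 0| = 20/(k + 8) ≤ 20/k.
We need 20/k < ε, i.e. k > 20/ε.
Take K = 20/ε. If k > K then |20/(k + 8)| ≤ 20/k < ε.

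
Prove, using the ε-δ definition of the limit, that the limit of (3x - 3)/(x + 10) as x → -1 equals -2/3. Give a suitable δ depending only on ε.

Let ε > 0 be given. We want δ > 0 with 0 < |x + 1| < δ ⇒ |(3x - 3)/(x + 10) + 2/3| < ε.
Combining over a common denominator, (3x - 3)/(x + 10) + 2/3 = [(3x - 3)·9 − (-6)·(x + 10)] / [9·(x + 10)] = 33(x + 1) / (9(x + 10)).
So |(3x - 3)/(x + 10) + 2/3| = 33|x + 1| / (9·|x + 10|).
Require δ ≤ 9/2, so |x + 10| ≥ |9| − |x + 1| > 9 − 9/2 = 9/2.
Hence |(3x - 3)/(x + 10) + 2/3| < 33|x + 1|/(9·(9/2)) = (22/27)|x + 1|, which is < ε once |x + 1| < (27/22)ε.
Take δ = min(9/2, (27/22)ε). Then 0 < |x + 1| < δ forces both bounds, so |(3x - 3)/(x + 10) + 2/3| < ε.

δ = min(9/2, (27/22)ε)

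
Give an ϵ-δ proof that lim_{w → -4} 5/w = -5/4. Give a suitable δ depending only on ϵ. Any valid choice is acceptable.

Let ϵ > 0 be given. We seek δ > 0 such that 0 < |w + 4| < δ implies |5/w + 5/4| < ϵ.
|5/w + 5/4| = 5·|-4 − w|/(4·|w|) = 5|w + 4|/(4|w|).
Restrict δ ≤ 2. Then |w + 4| < 2 gives |w| > 2, so 4|w| > 8.
Then |5/w + 5/4| < 5|w + 4|/8, which is < ϵ when |w + 4| < (8/5)ϵ.
Take δ = min(2, (8/5)ϵ). Then 0 < |w + 4| < δ gives both |w + 4| < 2 and |w + 4| < (8/5)ϵ, so |5/w + 5/4| < ϵ.

δ = min(2, (8/5)ϵ)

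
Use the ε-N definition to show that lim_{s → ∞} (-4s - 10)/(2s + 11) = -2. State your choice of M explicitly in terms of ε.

M = 6/ε

Let ε > 0. We seek M > 0 such that s > M implies |(-4s - 10)/(2s + 11) + 2| < ε.
(-4s - 10)/(2s + 11) + 2 = (2(-4s - 10) − (-4)(2s + 11)) / (2(2s + 11)) = 24/(2(2s + 11)).
For s > 0 we have 2s + 11 > 2s, so |(-4s - 10)/(2s + 11) + 2| = 24/(2(2s + 11)) < 24/(2·2s) = 6/s.
Thus |(-4s - 10)/(2s + 11) + 2| < ε whenever s > 6/ε.
Take M = 6/ε. If s > M then |(-4s - 10)/(2s + 11) + 2| < 6/s < ε.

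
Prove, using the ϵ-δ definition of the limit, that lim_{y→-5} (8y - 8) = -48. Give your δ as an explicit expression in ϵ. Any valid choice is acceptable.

δ = ϵ/8

Let ϵ > 0. We need δ > 0 so that 0 < |y + 5| < δ implies |(8y - 8) + 48| < ϵ.
|(8y - 8) + 48| = |8y + 40| = 8|y + 5|.
So 8|y + 5| < ϵ exactly when |y + 5| < ϵ/8.
Take δ = ϵ/8. If 0 < |y + 5| < δ then |(8y - 8) + 48| = 8|y + 5| < 8·(ϵ/8) = ϵ.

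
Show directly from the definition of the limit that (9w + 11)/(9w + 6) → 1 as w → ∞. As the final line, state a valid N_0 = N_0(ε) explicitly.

Let ε > 0 be given. We seek N_0 > 0 such that w > N_0 implies |(9w + 11)/(9w + 6) − 1| < ε.
(9w + 11)/(9w + 6) − 1 = (9(9w + 11) − 9(9w + 6)) / (9(9w + 6)) = 45/(9(9w + 6)).
For w > 0 we have 9w + 6 > 9w, so |(9w + 11)/(9w + 6) − 1| = 45/(9(9w + 6)) < 45/(9·9w) = (5/9)/w.
Thus |(9w + 11)/(9w + 6) − 1| < ε whenever w > (5/9)/ε.
Take N_0 = (5/9)/ε. If w > N_0 then |(9w + 11)/(9w + 6) − 1| < (5/9)/w < ε.

N_0 = (5/9)/ε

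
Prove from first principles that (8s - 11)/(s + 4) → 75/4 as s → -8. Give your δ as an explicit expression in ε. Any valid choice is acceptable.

Let ε > 0 be given. We want δ > 0 with 0 < |s + 8| < δ ⇒ |(8s - 11)/(s + 4) − (75/4)| < ε.
Combining over a common denominator, (8s - 11)/(s + 4) − (75/4) = [(8s - 11)·(-4) − (-75)·(s + 4)] / [(-4)·(s + 4)] = 43(s + 8) / ((-4)(s + 4)).
So |(8s - 11)/(s + 4) − (75/4)| = 43|s + 8| / (4·|s + 4|).
Restrict δ ≤ 2. Then |s + 8| < 2 gives |s + 4| = |(s + 8) + (-4)| ≥ 4 − 2 = 2.
Hence |(8s - 11)/(s + 4) − (75/4)| < 43|s + 8|/(4·2) = (43/8)|s + 8|, which is < ε once |s + 8| < (8/43)ε.
Take δ = min(2, (8/43)ε). Then 0 < |s + 8| < δ forces both bounds, so |(8s - 11)/(s + 4) − (75/4)| < ε.

δ = min(2, (8/43)ε)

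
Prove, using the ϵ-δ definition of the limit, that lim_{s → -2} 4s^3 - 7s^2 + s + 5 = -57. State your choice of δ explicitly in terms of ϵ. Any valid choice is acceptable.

δ = min(2, ϵ/155)

Let ϵ > 0. We want δ > 0 such that 0 < |s + 2| < δ implies |(4s^3 - 7s^2 + s + 5) + 57| < ϵ.
(4s^3 - 7s^2 + s + 5) + 57 = 4s^3 - 7s^2 + s + 62 = (s + 2)(4s^2 - 15s + 31).
So |(4s^3 - 7s^2 + s + 5) + 57| = |s + 2|·|4s^2 - 15s + 31|.
Assume first that |s + 2| < 2, so |s| < 4. Then |4s^2 - 15s + 31| ≤ 4·4^2 + 15·4 + 31 = 155.
Hence |(4s^3 - 7s^2 + s + 5) + 57| ≤ 155|s + 2| < ϵ provided |s + 2| < ϵ/155.
Take δ = min(2, ϵ/155). Then 0 < |s + 2| < δ gives both |s + 2| < 2 and |s + 2| < ϵ/155, so |(4s^3 - 7s^2 + s + 5) + 57| < ϵ.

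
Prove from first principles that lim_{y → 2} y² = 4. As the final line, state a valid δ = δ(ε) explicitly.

Suppose ε > 0. We seek δ > 0 with 0 < |y − 2| < δ ⇒ |y² − 4| < ε.
Factor: y² − 4 = (y − 2)(y + 2), so |y² − 4| = |y − 2|·|y + 2|.
Restrict δ ≤ 2. Then |y − 2| < 2 gives |y| < 4, so by the triangle inequality |y + 2| ≤ 4 + 2 = 6.
Hence |y² − 4| ≤ 6|y − 2|, which is < ε once |y − 2| < ε/6.
Take δ = min(2, ε/6). If 0 < |y − 2| < δ then both bounds hold and |y² − 4| ≤ 6|y − 2| < 6·(ε/6) = ε.

δ = min(2, ε/6)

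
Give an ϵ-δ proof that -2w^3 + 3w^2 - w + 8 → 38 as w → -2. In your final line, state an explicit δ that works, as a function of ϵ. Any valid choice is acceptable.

δ = min(1, ϵ/54)

Let ϵ > 0. We want δ > 0 such that 0 < |w + 2| < δ implies |(-2w^3 + 3w^2 - w + 8) − 38| < ϵ.
(-2w^3 + 3w^2 - w + 8) − 38 = -2w^3 + 3w^2 - w - 30 = (w + 2)(-2w^2 + 7w - 15).
So |(-2w^3 + 3w^2 - w + 8) − 38| = |w + 2|·|-2w^2 + 7w - 15|.
Require δ ≤ 1. Then |w + 2| < 1 gives |w| < 3, and by the triangle inequality |-2w^2 + 7w - 15| ≤ 2·3^2 + 7·3 + 15 = 54.
Hence |(-2w^3 + 3w^2 - w + 8) − 38| ≤ 54|w + 2| < ϵ provided |w + 2| < ϵ/54.
Choosing δ = min(1, ϵ/54) ensures both conditions, hence |(-2w^3 + 3w^2 - w + 8) − 38| < ϵ.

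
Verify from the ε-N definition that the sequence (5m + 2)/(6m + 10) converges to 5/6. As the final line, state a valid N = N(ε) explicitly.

N = (19/18)/ε

Let ε > 0 be given. For m ≥ 1, |(5m + 2)/(6m + 10) − (5/6)| = |-38|/(6(6m + 10)) = 38/(6(6m + 10)).
Since 6m + 10 ≥ 6m for m ≥ 1, this is ≤ 38/(6·6m) = (19/18)/m.
So |(5m + 2)/(6m + 10) − (5/6)| < ε whenever m > (19/18)/ε.
Take N = (19/18)/ε. If m > N then |(5m + 2)/(6m + 10) − (5/6)| ≤ (19/18)/m < ε.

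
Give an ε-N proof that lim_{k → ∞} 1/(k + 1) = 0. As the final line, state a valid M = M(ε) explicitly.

Let ε > 0 be given. For k ≥ 1, |1/(k + 1) − 0| = 1/(k + 1) ≤ 1/k.
We need 1/k < ε, i.e. k > 1/ε.
Take M = 1/ε. If k > M then |1/(k + 1)| ≤ 1/k < ε.

M = 1/ε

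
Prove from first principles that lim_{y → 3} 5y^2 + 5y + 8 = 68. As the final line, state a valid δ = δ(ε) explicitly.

Let ε > 0. We want δ > 0 such that 0 < |y − 3| < δ implies |(5y^2 + 5y + 8) − 68| < ε.
(5y^2 + 5y + 8) − 68 = 5y^2 + 5y - 60 = (y − 3)(5y + 20).
So |(5y^2 + 5y + 8) − 68| = |y − 3|·|5y + 20|.
Require δ ≤ 1. Then |y − 3| < 1 gives |y| < 4, and by the triangle inequality |5y + 20| ≤ 5·4 + 20 = 40.
Hence |(5y^2 + 5y + 8) − 68| ≤ 40|y − 3| < ε provided |y − 3| < ε/40.
Choosing δ = min(1, ε/40) ensures both conditions, hence |(5y^2 + 5y + 8) − 68| < ε.

δ = min(1, ε/40)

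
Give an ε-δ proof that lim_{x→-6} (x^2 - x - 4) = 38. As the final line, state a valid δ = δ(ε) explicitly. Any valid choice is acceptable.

δ = min(1, ε/14)

Let ε > 0. We want δ > 0 such that 0 < |x + 6| < δ implies |(x^2 - x - 4) − 38| < ε.
(x^2 - x - 4) − 38 = x^2 - x - 42 = (x + 6)(x - 7).
So |(x^2 - x - 4) − 38| = |x + 6|·|x - 7|.
Require δ ≤ 1. Then |x + 6| < 1 gives |x| < 7, and by the triangle inequality |x - 7| ≤ 7 + 7 = 14.
Hence |(x^2 - x - 4) − 38| ≤ 14|x + 6| < ε provided |x + 6| < ε/14.
Choosing δ = min(1, ε/14) ensures both conditions, hence |(x^2 - x - 4) − 38| < ε.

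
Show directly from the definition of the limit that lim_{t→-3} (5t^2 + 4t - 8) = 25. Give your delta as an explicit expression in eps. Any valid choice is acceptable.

delta = min(1, eps/31)

Let eps > 0 be given. We want delta > 0 such that 0 < |t + 3| < delta implies |(5t^2 + 4t - 8) − 25| < eps.
(5t^2 + 4t - 8) − 25 = 5t^2 + 4t - 33 = (t + 3)(5t - 11).
So |(5t^2 + 4t - 8) − 25| = |t + 3|·|5t - 11|.
Require delta ≤ 1. Then |t + 3| < 1 gives |t| < 4, and by the triangle inequality |5t - 11| ≤ 5·4 + 11 = 31.
Hence |(5t^2 + 4t - 8) − 25| ≤ 31|t + 3| < eps provided |t + 3| < eps/31.
Choosing delta = min(1, eps/31) ensures both conditions, hence |(5t^2 + 4t - 8) − 25| < eps.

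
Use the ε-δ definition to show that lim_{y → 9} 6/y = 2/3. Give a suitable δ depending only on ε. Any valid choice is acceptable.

Let ε > 0 be given. We seek δ > 0 such that 0 < |y − 9| < δ implies |6/y − (2/3)| < ε.
|6/y − (2/3)| = 6·|9 − y|/(9·|y|) = 6|y − 9|/(9|y|).
Restrict δ ≤ 9/2. Then |y − 9| < 9/2 gives |y| > 9/2, so 9|y| > 81/2.
Then |6/y − (2/3)| < 6|y − 9|/(81/2), which is < ε when |y − 9| < (27/4)ε.
Take δ = min(9/2, (27/4)ε). Then 0 < |y − 9| < δ gives both |y − 9| < 9/2 and |y − 9| < (27/4)ε, so |6/y − (2/3)| < ε.

δ = min(9/2, (27/4)ε)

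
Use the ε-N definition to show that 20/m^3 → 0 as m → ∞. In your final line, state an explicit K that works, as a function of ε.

K = (20/ε)^{1/3}

Suppose ε > 0. For m ≥ 1, |20/m^3 − 0| = 20/m^3.
20/m^3 < ε ⇔ m^3 > 20/ε ⇔ m > (20/ε)^{1/3}.
Take K = (20/ε)^{1/3}. Then m > K implies 20/m^3 < ε.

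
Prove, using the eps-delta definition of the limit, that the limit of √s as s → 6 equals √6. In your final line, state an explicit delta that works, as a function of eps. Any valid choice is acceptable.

Let eps > 0 be given. We want delta > 0 such that 0 < |s − 6| < delta implies |√s − √6| < eps.
Multiplying by the conjugate, |√s − √6| = |s − 6|/(√s + √6).
Restrict delta ≤ 6 so that |s − 6| < 6 forces s > 0, and then √s + √6 > √6.
Hence |√s − √6| < |s − 6|/√6, which is < eps once |s − 6| < √6·eps.
Take delta = min(6, √6·eps). If 0 < |s − 6| < delta then s > 0 and |√s − √6| < |s − 6|/√6 < eps.

delta = min(6, √6·eps)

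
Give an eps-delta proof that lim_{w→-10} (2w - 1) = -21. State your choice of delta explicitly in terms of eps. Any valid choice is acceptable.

delta = eps/2

Let eps > 0 be given. We need delta > 0 so that 0 < |w + 10| < delta implies |(2w - 1) + 21| < eps.
Since (2w - 1) + 21 = 2(w + 10), we have |(2w - 1) + 21| = 2|w + 10|.
So 2|w + 10| < eps exactly when |w + 10| < eps/2.
Take delta = eps/2. If 0 < |w + 10| < delta then |(2w - 1) + 21| = 2|w + 10| < 2·(eps/2) = eps.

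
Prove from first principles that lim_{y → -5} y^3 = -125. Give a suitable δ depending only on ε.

δ = min(1, ε/91)

Let ε > 0. We seek δ > 0 with 0 < |y + 5| < δ ⇒ |y^3 + 125| < ε.
Factor: y^3 + 125 = (y + 5)(y^2 - 5y + 25), so |y^3 + 125| = |y + 5|·|y^2 - 5y + 25|.
Impose δ ≤ 1 so that |y| < 6; then |y^2 - 5y + 25| ≤ 91.
Hence |y^3 + 125| ≤ 91|y + 5|, which is < ε once |y + 5| < ε/91.
Take δ = min(1, ε/91). If 0 < |y + 5| < δ then both bounds hold and |y^3 + 125| ≤ 91|y + 5| < 91·(ε/91) = ε.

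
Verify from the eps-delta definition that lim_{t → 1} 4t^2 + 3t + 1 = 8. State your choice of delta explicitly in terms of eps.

delta = min(1, eps/15)

Let eps > 0. We want delta > 0 such that 0 < |t − 1| < delta implies |(4t^2 + 3t + 1) − 8| < eps.
(4t^2 + 3t + 1) − 8 = 4t^2 + 3t - 7 = (t − 1)(4t + 7).
So |(4t^2 + 3t + 1) − 8| = |t − 1|·|4t + 7|.
Require delta ≤ 1. Then |t − 1| < 1 gives |t| < 2, and by the triangle inequality |4t + 7| ≤ 4·2 + 7 = 15.
Hence |(4t^2 + 3t + 1) − 8| ≤ 15|t − 1| < eps provided |t − 1| < eps/15.
Take delta = min(1, eps/15). Then 0 < |t − 1| < delta gives both |t − 1| < 1 and |t − 1| < eps/15, so |(4t^2 + 3t + 1) − 8| < eps.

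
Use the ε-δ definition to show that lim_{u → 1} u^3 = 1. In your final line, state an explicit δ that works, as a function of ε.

δ = min(2, ε/13)

Let ε > 0 be given. We seek δ > 0 with 0 < |u − 1| < δ ⇒ |u^3 − 1| < ε.
Factor: u^3 − 1 = (u − 1)(u^2 + u + 1), so |u^3 − 1| = |u − 1|·|u^2 + u + 1|.
Restrict δ ≤ 2. Then |u − 1| < 2 gives |u| < 3, so by the triangle inequality |u^2 + u + 1| ≤ 3^2 + 3 + 1 = 13.
Hence |u^3 − 1| ≤ 13|u − 1|, which is < ε once |u − 1| < ε/13.
Take δ = min(2, ε/13). If 0 < |u − 1| < δ then both bounds hold and |u^3 − 1| ≤ 13|u − 1| < 13·(ε/13) = ε.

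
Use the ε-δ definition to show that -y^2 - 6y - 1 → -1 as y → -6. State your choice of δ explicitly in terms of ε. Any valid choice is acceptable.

δ = min(1, ε/7)

Let ε > 0. We want δ > 0 such that 0 < |y + 6| < δ implies |(-y^2 - 6y - 1) + 1| < ε.
(-y^2 - 6y - 1) + 1 = -y^2 - 6y = (y + 6)(-y).
So |(-y^2 - 6y - 1) + 1| = |y + 6|·|-y|.
Assume first that |y + 6| < 1, so |y| < 7. Then |-y| ≤ 7 = 7.
Hence |(-y^2 - 6y - 1) + 1| ≤ 7|y + 6| < ε provided |y + 6| < ε/7.
Take δ = min(1, ε/7). Then 0 < |y + 6| < δ gives both |y + 6| < 1 and |y + 6| < ε/7, so |(-y^2 - 6y - 1) + 1| < ε.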